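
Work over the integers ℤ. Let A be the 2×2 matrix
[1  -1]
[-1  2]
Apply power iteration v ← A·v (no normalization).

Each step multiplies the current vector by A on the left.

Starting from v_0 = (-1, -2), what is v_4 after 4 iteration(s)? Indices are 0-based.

v_0 = (-1, -2).
v_1 = A·v_0 = (1, -3).
v_2 = A·v_1 = (4, -7).
v_3 = A·v_2 = (11, -18).
v_4 = A·v_3 = (29, -47).

v_4 = (29, -47)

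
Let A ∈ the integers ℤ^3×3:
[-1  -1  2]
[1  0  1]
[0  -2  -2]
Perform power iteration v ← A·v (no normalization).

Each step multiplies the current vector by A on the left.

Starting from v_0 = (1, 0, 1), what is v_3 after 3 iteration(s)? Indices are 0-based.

v_3 = (8, -7, 2)

v_0 = (1, 0, 1).
v_1 = A·v_0 = (1, 2, -2).
v_2 = A·v_1 = (-7, -1, 0).
v_3 = A·v_2 = (8, -7, 2).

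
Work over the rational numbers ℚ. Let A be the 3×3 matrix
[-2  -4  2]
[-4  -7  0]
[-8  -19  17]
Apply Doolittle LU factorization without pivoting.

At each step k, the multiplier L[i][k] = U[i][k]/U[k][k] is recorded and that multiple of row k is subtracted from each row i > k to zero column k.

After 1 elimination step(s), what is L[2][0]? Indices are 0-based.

L[2][0] = 4

Step 1: pivot at (0,0) is -2.
  row1 ← row1 − (2)·row0  ⇒  L[1][0]=2, U row1=(0, 1, -4)
  row2 ← row2 − (4)·row0  ⇒  L[2][0]=4, U row2=(0, -3, 9)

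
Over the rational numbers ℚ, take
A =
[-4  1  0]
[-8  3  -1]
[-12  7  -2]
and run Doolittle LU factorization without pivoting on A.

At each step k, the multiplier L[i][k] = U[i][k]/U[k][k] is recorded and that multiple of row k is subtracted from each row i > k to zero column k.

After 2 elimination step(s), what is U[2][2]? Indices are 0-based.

U[2][2] = 2

Step 1: pivot at (0,0) is -4.
  row1 ← row1 − (2)·row0  ⇒  L[1][0]=2, U row1=(0, 1, -1)
  row2 ← row2 − (3)·row0  ⇒  L[2][0]=3, U row2=(0, 4, -2)
Step 2: pivot at (1,1) is 1.
  row2 ← row2 − (4)·row1  ⇒  L[2][1]=4, U row2=(0, 0, 2)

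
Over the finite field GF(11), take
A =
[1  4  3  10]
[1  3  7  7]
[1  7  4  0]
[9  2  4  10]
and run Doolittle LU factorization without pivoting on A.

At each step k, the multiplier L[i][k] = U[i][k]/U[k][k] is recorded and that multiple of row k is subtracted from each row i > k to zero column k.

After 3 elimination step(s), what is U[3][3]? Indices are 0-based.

k=0: U[0][0]=1
  eliminate (1,0): mult=1, new row 1: (0, 10, 4, 8); set L[1][0]=1
  eliminate (2,0): mult=1, new row 2: (0, 3, 1, 1); set L[2][0]=1
  eliminate (3,0): mult=9, new row 3: (0, 10, 10, 8); set L[3][0]=9
k=1: U[1][1]=10
  eliminate (2,1): mult=8, new row 2: (0, 0, 2, 3); set L[2][1]=8
  eliminate (3,1): mult=1, new row 3: (0, 0, 6, 0); set L[3][1]=1
k=2: U[2][2]=2
  eliminate (3,2): mult=3, new row 3: (0, 0, 0, 2); set L[3][2]=3

U[3][3] = 2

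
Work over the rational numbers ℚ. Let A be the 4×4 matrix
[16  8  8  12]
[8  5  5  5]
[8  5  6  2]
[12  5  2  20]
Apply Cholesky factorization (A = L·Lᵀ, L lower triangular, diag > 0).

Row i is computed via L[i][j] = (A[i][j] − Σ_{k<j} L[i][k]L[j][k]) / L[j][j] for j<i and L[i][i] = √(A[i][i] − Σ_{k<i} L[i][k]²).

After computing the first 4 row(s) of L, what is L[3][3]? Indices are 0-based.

Step 1: L[0][0] = √(16) = 4.
  L[1][0] = (8) / L[0][0] = 2.
Step 2: L[1][1] = √(1) = 1.
  L[2][0] = (8) / L[0][0] = 2.
  L[2][1] = (1) / L[1][1] = 1.
Step 3: L[2][2] = √(1) = 1.
  L[3][0] = (12) / L[0][0] = 3.
  L[3][1] = (-1) / L[1][1] = -1.
  L[3][2] = (-3) / L[2][2] = -3.
Step 4: L[3][3] = √(1) = 1.

L[3][3] = 1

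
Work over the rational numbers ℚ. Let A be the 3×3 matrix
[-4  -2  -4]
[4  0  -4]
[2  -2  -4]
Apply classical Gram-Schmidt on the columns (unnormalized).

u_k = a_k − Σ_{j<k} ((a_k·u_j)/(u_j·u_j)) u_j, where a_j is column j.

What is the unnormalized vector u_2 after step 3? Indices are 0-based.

Step 1: u_0 = a_0 = (-4, 4, 2).
Step 2: u_1 = a_1 − (1/9)·u_0 = (-14/9, -4/9, -20/9).
Step 3: u_2 = a_2 − (-2/9)·u_0 − (38/17)·u_1 = (-24/17, -36/17, 24/17).

u_2 = (-24/17, -36/17, 24/17)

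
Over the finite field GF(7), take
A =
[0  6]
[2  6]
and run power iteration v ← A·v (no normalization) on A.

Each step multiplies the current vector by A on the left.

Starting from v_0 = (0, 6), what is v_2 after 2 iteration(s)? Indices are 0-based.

v_0 = (0, 6).
v_1 = A·v_0 = (1, 1).
v_2 = A·v_1 = (6, 1).

v_2 = (6, 1)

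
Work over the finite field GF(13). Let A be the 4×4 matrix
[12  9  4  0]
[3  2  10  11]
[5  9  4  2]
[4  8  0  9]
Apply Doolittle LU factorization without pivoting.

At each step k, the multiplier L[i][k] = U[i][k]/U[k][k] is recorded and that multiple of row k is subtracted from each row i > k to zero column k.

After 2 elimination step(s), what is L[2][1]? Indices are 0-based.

L[2][1] = 5

[col 0] pivot 12
  R1 -= 10*R0 → (0, 3, 9, 11)  (L[1][0] := 10)
  R2 -= 8*R0 → (0, 2, 11, 2)  (L[2][0] := 8)
  R3 -= 9*R0 → (0, 5, 3, 9)  (L[3][0] := 9)
[col 1] pivot 3
  R2 -= 5*R1 → (0, 0, 5, 12)  (L[2][1] := 5)
  R3 -= 6*R1 → (0, 0, 1, 8)  (L[3][1] := 6)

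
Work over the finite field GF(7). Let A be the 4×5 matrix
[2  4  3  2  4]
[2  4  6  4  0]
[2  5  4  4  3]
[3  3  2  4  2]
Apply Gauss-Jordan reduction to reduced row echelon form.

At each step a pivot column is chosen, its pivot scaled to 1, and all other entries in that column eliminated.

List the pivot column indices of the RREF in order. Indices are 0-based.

pivot columns: 0, 1, 2, 3

pivot(0,0)=2: scale R0 → (1, 2, 5, 1, 2)
  clear (1,0): R1 −= (2)R0 → (0, 0, 3, 2, 3)
  clear (2,0): R2 −= (2)R0 → (0, 1, 1, 2, 6)
  clear (3,0): R3 −= (3)R0 → (0, 4, 1, 1, 3)
pivot(1,1): swap R1↔R2
pivot(1,1)=1: scale R1 → (0, 1, 1, 2, 6)
  clear (0,1): R0 −= (2)R1 → (1, 0, 3, 4, 4)
  clear (3,1): R3 −= (4)R1 → (0, 0, 4, 0, 0)
pivot(2,2)=3: scale R2 → (0, 0, 1, 3, 1)
  clear (0,2): R0 −= (3)R2 → (1, 0, 0, 2, 1)
  clear (1,2): R1 −= (1)R2 → (0, 1, 0, 6, 5)
  clear (3,2): R3 −= (4)R2 → (0, 0, 0, 2, 3)
pivot(3,3)=2: scale R3 → (0, 0, 0, 1, 5)
  clear (0,3): R0 −= (2)R3 → (1, 0, 0, 0, 5)
  clear (1,3): R1 −= (6)R3 → (0, 1, 0, 0, 3)
  clear (2,3): R2 −= (3)R3 → (0, 0, 1, 0, 0)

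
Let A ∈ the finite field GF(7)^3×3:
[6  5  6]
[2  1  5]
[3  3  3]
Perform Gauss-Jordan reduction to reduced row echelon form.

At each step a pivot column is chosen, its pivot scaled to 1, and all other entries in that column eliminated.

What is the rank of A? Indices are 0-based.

[1] R0 /= 6  ⇒  (1, 2, 1)
     R1 -= 2·R0  ⇒  (0, 4, 3)
     R2 -= 3·R0  ⇒  (0, 4, 0)
[2] R1 /= 4  ⇒  (0, 1, 6)
     R0 -= 2·R1  ⇒  (1, 0, 3)
     R2 -= 4·R1  ⇒  (0, 0, 4)
[3] R2 /= 4  ⇒  (0, 0, 1)
     R0 -= 3·R2  ⇒  (1, 0, 0)
     R1 -= 6·R2  ⇒  (0, 1, 0)

rank = 3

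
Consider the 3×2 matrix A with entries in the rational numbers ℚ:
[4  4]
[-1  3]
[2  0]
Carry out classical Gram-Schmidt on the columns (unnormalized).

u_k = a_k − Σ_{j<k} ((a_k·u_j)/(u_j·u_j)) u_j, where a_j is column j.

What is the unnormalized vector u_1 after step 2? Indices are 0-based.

Step 1: u_0 = a_0 = (4, -1, 2).
Step 2: u_1 = a_1 − (13/21)·u_0 = (32/21, 76/21, -26/21).

u_1 = (32/21, 76/21, -26/21)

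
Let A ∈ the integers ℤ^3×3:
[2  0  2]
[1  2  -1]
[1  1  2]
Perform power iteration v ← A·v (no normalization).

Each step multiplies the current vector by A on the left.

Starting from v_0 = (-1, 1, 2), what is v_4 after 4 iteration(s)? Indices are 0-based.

v_4 = (136, 6, 89)

v_0 = (-1, 1, 2).
v_1 = A·v_0 = (2, -1, 4).
v_2 = A·v_1 = (12, -4, 9).
v_3 = A·v_2 = (42, -5, 26).
v_4 = A·v_3 = (136, 6, 89).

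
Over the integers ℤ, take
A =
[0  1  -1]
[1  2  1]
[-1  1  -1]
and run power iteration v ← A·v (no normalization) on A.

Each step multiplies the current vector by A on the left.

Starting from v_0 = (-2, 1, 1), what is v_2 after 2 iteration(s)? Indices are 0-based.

v_2 = (-1, 4, -1)

v_0 = (-2, 1, 1).
v_1 = A·v_0 = (0, 1, 2).
v_2 = A·v_1 = (-1, 4, -1).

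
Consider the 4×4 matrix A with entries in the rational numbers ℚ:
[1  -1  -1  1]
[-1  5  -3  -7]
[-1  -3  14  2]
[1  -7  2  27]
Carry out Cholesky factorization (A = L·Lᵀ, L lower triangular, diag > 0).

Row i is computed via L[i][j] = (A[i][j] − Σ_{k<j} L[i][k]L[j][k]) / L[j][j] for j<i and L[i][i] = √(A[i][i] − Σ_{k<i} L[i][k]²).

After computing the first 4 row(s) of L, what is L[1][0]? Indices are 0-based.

L[1][0] = -1

Step 1: L[0][0] = √(1) = 1.
  L[1][0] = (-1) / L[0][0] = -1.
Step 2: L[1][1] = √(4) = 2.
  L[2][0] = (-1) / L[0][0] = -1.
  L[2][1] = (-4) / L[1][1] = -2.
Step 3: L[2][2] = √(9) = 3.
  L[3][0] = (1) / L[0][0] = 1.
  L[3][1] = (-6) / L[1][1] = -3.
  L[3][2] = (-3) / L[2][2] = -1.
Step 4: L[3][3] = √(16) = 4.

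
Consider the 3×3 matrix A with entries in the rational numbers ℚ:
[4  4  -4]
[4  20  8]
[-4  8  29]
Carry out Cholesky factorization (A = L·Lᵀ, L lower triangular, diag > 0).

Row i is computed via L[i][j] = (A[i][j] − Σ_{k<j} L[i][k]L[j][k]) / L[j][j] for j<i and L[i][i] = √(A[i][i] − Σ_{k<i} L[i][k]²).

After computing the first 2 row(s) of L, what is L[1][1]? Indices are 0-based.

L[1][1] = 4

Step 1: L[0][0] = √(4) = 2.
  L[1][0] = (4) / L[0][0] = 2.
Step 2: L[1][1] = √(16) = 4.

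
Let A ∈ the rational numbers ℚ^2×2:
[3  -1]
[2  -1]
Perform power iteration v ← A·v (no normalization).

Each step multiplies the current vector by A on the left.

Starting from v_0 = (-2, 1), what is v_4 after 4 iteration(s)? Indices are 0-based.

v_0 = (-2, 1).
v_1 = A·v_0 = (-7, -5).
v_2 = A·v_1 = (-16, -9).
v_3 = A·v_2 = (-39, -23).
v_4 = A·v_3 = (-94, -55).

v_4 = (-94, -55)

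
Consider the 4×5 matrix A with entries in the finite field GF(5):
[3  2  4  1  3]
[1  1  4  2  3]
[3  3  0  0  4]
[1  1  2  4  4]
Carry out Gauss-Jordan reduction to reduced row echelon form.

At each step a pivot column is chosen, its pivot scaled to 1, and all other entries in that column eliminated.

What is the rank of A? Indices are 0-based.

rank = 4

step 1: normalize row 0 (÷3) = (1, 4, 3, 2, 1)
  row 1: subtract 1×row0 = (0, 2, 1, 0, 2)
  row 2: subtract 3×row0 = (0, 1, 1, 4, 1)
  row 3: subtract 1×row0 = (0, 2, 4, 2, 3)
step 2: normalize row 1 (÷2) = (0, 1, 3, 0, 1)
  row 0: subtract 4×row1 = (1, 0, 1, 2, 2)
  row 2: subtract 1×row1 = (0, 0, 3, 4, 0)
  row 3: subtract 2×row1 = (0, 0, 3, 2, 1)
step 3: normalize row 2 (÷3) = (0, 0, 1, 3, 0)
  row 0: subtract 1×row2 = (1, 0, 0, 4, 2)
  row 1: subtract 3×row2 = (0, 1, 0, 1, 1)
  row 3: subtract 3×row2 = (0, 0, 0, 3, 1)
step 4: normalize row 3 (÷3) = (0, 0, 0, 1, 2)
  row 0: subtract 4×row3 = (1, 0, 0, 0, 4)
  row 1: subtract 1×row3 = (0, 1, 0, 0, 4)
  row 2: subtract 3×row3 = (0, 0, 1, 0, 4)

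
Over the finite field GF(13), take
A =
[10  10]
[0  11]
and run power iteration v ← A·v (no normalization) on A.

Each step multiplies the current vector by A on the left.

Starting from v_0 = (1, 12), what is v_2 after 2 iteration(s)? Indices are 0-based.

v_0 = (1, 12).
v_1 = A·v_0 = (0, 2).
v_2 = A·v_1 = (7, 9).

v_2 = (7, 9)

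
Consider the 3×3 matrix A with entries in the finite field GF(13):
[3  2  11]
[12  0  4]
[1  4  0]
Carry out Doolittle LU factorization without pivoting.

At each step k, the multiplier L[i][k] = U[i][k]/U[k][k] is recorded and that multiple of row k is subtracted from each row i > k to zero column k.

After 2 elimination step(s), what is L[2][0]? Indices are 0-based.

L[2][0] = 9

Step 1: pivot at (0,0) is 3.
  row1 ← row1 − (4)·row0  ⇒  L[1][0]=4, U row1=(0, 5, 12)
  row2 ← row2 − (9)·row0  ⇒  L[2][0]=9, U row2=(0, 12, 5)
Step 2: pivot at (1,1) is 5.
  row2 ← row2 − (5)·row1  ⇒  L[2][1]=5, U row2=(0, 0, 10)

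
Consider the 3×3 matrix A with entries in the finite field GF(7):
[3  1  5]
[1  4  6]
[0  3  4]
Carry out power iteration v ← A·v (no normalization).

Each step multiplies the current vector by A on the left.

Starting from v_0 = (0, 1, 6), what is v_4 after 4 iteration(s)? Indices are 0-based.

v_4 = (5, 2, 4)

v_0 = (0, 1, 6).
v_1 = A·v_0 = (3, 5, 6).
v_2 = A·v_1 = (2, 3, 4).
v_3 = A·v_2 = (1, 3, 4).
v_4 = A·v_3 = (5, 2, 4).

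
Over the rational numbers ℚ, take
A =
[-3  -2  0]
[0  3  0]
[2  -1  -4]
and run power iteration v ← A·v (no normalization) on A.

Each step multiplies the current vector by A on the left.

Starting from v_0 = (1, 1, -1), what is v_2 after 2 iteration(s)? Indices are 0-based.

v_2 = (9, 9, -33)

v_0 = (1, 1, -1).
v_1 = A·v_0 = (-5, 3, 5).
v_2 = A·v_1 = (9, 9, -33).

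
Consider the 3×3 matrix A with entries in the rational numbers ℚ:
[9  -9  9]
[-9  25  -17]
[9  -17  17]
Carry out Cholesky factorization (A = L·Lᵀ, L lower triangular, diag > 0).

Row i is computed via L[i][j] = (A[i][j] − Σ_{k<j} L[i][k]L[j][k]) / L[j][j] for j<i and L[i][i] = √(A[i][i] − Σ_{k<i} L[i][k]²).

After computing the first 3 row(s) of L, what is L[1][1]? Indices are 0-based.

L[1][1] = 4

Step 1: L[0][0] = √(9) = 3.
  L[1][0] = (-9) / L[0][0] = -3.
Step 2: L[1][1] = √(16) = 4.
  L[2][0] = (9) / L[0][0] = 3.
  L[2][1] = (-8) / L[1][1] = -2.
Step 3: L[2][2] = √(4) = 2.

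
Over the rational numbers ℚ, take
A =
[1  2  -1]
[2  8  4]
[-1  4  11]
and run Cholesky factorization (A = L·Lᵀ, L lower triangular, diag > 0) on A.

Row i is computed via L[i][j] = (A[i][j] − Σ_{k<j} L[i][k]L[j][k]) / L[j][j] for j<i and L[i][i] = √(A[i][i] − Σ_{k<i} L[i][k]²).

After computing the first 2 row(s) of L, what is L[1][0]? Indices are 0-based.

Step 1: L[0][0] = √(1) = 1.
  L[1][0] = (2) / L[0][0] = 2.
Step 2: L[1][1] = √(4) = 2.

L[1][0] = 2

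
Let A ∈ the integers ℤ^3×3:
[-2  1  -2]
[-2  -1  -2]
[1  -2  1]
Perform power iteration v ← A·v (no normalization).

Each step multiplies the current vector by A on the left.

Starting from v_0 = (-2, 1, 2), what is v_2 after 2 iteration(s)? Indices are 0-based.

v_0 = (-2, 1, 2).
v_1 = A·v_0 = (1, -1, -2).
v_2 = A·v_1 = (1, 3, 1).

v_2 = (1, 3, 1)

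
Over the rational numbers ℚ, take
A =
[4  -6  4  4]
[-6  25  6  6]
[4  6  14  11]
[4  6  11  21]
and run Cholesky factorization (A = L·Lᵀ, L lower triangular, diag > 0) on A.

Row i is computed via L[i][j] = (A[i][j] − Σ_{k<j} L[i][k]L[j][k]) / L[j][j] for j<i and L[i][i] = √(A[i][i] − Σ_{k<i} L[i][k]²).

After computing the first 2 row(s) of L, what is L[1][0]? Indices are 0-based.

Step 1: L[0][0] = √(4) = 2.
  L[1][0] = (-6) / L[0][0] = -3.
Step 2: L[1][1] = √(16) = 4.

L[1][0] = -3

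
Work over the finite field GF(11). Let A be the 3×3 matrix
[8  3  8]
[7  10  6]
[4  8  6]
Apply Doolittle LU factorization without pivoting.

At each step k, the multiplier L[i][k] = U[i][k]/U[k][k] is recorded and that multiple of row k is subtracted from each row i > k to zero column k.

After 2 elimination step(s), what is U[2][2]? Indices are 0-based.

[col 0] pivot 8
  R1 -= 5*R0 → (0, 6, 10)  (L[1][0] := 5)
  R2 -= 6*R0 → (0, 1, 2)  (L[2][0] := 6)
[col 1] pivot 6
  R2 -= 2*R1 → (0, 0, 4)  (L[2][1] := 2)

U[2][2] = 4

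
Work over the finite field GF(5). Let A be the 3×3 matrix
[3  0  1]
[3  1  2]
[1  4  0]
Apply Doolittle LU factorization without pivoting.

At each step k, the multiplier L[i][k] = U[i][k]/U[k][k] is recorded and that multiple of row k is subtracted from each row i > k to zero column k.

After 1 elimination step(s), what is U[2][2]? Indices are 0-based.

U[2][2] = 3

[col 0] pivot 3
  R1 -= 1*R0 → (0, 1, 1)  (L[1][0] := 1)
  R2 -= 2*R0 → (0, 4, 3)  (L[2][0] := 2)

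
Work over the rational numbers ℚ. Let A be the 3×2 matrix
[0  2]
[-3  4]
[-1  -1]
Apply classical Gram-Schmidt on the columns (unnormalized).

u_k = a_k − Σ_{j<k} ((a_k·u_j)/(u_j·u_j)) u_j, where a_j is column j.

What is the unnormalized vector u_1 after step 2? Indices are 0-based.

u_1 = (2, 7/10, -21/10)

Step 1: u_0 = a_0 = (0, -3, -1).
Step 2: u_1 = a_1 − (-11/10)·u_0 = (2, 7/10, -21/10).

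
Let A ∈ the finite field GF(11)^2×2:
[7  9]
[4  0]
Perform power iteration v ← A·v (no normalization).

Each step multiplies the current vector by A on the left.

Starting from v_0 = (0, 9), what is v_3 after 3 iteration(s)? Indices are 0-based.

v_0 = (0, 9).
v_1 = A·v_0 = (4, 0).
v_2 = A·v_1 = (6, 5).
v_3 = A·v_2 = (10, 2).

v_3 = (10, 2)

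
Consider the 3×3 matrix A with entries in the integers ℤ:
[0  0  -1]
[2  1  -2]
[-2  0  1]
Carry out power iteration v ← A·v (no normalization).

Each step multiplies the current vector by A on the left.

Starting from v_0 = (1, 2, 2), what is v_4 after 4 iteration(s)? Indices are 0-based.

v_0 = (1, 2, 2).
v_1 = A·v_0 = (-2, 0, 0).
v_2 = A·v_1 = (0, -4, 4).
v_3 = A·v_2 = (-4, -12, 4).
v_4 = A·v_3 = (-4, -28, 12).

v_4 = (-4, -28, 12)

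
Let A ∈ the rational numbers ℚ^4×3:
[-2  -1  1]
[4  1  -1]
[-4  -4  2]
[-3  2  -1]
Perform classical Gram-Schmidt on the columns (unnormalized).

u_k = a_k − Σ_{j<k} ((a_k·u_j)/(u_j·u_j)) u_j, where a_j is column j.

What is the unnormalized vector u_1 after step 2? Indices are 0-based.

Step 1: u_0 = a_0 = (-2, 4, -4, -3).
Step 2: u_1 = a_1 − (16/45)·u_0 = (-13/45, -19/45, -116/45, 46/15).

u_1 = (-13/45, -19/45, -116/45, 46/15)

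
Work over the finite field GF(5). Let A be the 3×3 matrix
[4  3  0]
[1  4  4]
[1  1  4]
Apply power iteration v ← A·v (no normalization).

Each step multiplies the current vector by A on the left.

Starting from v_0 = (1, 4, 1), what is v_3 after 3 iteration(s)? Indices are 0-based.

v_0 = (1, 4, 1).
v_1 = A·v_0 = (1, 1, 4).
v_2 = A·v_1 = (2, 1, 3).
v_3 = A·v_2 = (1, 3, 0).

v_3 = (1, 3, 0)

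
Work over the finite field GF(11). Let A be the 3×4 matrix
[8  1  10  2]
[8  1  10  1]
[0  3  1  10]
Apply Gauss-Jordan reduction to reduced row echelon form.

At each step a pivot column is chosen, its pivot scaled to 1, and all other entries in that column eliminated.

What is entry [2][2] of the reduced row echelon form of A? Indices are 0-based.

M[2][2] = 0

[1] R0 /= 8  ⇒  (1, 7, 4, 3)
     R1 -= 8·R0  ⇒  (0, 0, 0, 10)
[2] R1 <-> R2
[2] R1 /= 3  ⇒  (0, 1, 4, 7)
     R0 -= 7·R1  ⇒  (1, 0, 9, 9)
column 2 empty below row 2
[3] R2 /= 10  ⇒  (0, 0, 0, 1)
     R0 -= 9·R2  ⇒  (1, 0, 9, 0)
     R1 -= 7·R2  ⇒  (0, 1, 4, 0)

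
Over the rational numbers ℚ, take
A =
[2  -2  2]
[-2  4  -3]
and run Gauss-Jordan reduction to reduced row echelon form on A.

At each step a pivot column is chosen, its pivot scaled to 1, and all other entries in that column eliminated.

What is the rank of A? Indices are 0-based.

rank = 2

step 1: normalize row 0 (÷2) = (1, -1, 1)
  row 1: subtract -2×row0 = (0, 2, -1)
step 2: normalize row 1 (÷2) = (0, 1, -1/2)
  row 0: subtract -1×row1 = (1, 0, 1/2)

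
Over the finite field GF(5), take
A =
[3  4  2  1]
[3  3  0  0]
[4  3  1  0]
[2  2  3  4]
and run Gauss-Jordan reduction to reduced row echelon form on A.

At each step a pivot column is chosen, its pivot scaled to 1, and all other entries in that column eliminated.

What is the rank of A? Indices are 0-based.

pivot(0,0)=3: scale R0 → (1, 3, 4, 2)
  clear (1,0): R1 −= (3)R0 → (0, 4, 3, 4)
  clear (2,0): R2 −= (4)R0 → (0, 1, 0, 2)
  clear (3,0): R3 −= (2)R0 → (0, 1, 0, 0)
pivot(1,1)=4: scale R1 → (0, 1, 2, 1)
  clear (0,1): R0 −= (3)R1 → (1, 0, 3, 4)
  clear (2,1): R2 −= (1)R1 → (0, 0, 3, 1)
  clear (3,1): R3 −= (1)R1 → (0, 0, 3, 4)
pivot(2,2)=3: scale R2 → (0, 0, 1, 2)
  clear (0,2): R0 −= (3)R2 → (1, 0, 0, 3)
  clear (1,2): R1 −= (2)R2 → (0, 1, 0, 2)
  clear (3,2): R3 −= (3)R2 → (0, 0, 0, 3)
pivot(3,3)=3: scale R3 → (0, 0, 0, 1)
  clear (0,3): R0 −= (3)R3 → (1, 0, 0, 0)
  clear (1,3): R1 −= (2)R3 → (0, 1, 0, 0)
  clear (2,3): R2 −= (2)R3 → (0, 0, 1, 0)

rank = 4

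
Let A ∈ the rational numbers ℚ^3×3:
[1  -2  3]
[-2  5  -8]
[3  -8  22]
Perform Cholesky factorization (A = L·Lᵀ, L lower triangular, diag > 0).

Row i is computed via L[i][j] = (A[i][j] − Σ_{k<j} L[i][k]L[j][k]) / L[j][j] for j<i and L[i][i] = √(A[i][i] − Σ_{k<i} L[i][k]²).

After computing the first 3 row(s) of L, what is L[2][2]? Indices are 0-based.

L[2][2] = 3

Step 1: L[0][0] = √(1) = 1.
  L[1][0] = (-2) / L[0][0] = -2.
Step 2: L[1][1] = √(1) = 1.
  L[2][0] = (3) / L[0][0] = 3.
  L[2][1] = (-2) / L[1][1] = -2.
Step 3: L[2][2] = √(9) = 3.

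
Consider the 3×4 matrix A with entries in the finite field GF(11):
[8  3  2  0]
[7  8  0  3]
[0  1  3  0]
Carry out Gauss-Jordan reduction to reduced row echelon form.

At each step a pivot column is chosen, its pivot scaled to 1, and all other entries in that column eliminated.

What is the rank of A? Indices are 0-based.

rank = 3

[1] R0 /= 8  ⇒  (1, 10, 3, 0)
     R1 -= 7·R0  ⇒  (0, 4, 1, 3)
[2] R1 /= 4  ⇒  (0, 1, 3, 9)
     R0 -= 10·R1  ⇒  (1, 0, 6, 9)
     R2 -= 1·R1  ⇒  (0, 0, 0, 2)
column 2 empty below row 2
[3] R2 /= 2  ⇒  (0, 0, 0, 1)
     R0 -= 9·R2  ⇒  (1, 0, 6, 0)
     R1 -= 9·R2  ⇒  (0, 1, 3, 0)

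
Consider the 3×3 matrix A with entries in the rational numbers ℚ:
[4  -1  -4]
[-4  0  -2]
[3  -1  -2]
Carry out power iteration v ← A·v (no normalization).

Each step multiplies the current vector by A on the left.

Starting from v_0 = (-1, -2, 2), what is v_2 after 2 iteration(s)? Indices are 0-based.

v_2 = (-20, 50, -20)

v_0 = (-1, -2, 2).
v_1 = A·v_0 = (-10, 0, -5).
v_2 = A·v_1 = (-20, 50, -20).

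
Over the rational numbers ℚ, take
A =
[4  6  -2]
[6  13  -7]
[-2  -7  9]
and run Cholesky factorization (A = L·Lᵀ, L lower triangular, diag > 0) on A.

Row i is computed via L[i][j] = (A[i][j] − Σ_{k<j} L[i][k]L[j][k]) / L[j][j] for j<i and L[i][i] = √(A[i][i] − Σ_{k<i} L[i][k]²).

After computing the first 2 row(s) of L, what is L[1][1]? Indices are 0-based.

L[1][1] = 2

Step 1: L[0][0] = √(4) = 2.
  L[1][0] = (6) / L[0][0] = 3.
Step 2: L[1][1] = √(4) = 2.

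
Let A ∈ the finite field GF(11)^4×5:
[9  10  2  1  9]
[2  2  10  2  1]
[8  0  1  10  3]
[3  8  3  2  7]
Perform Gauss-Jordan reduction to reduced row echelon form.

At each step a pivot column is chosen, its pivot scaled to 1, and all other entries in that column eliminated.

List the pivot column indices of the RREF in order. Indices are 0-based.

step 1: normalize row 0 (÷9) = (1, 6, 10, 5, 1)
  row 1: subtract 2×row0 = (0, 1, 1, 3, 10)
  row 2: subtract 8×row0 = (0, 7, 9, 3, 6)
  row 3: subtract 3×row0 = (0, 1, 6, 9, 4)
step 2: normalize row 1 (÷1) = (0, 1, 1, 3, 10)
  row 0: subtract 6×row1 = (1, 0, 4, 9, 7)
  row 2: subtract 7×row1 = (0, 0, 2, 4, 2)
  row 3: subtract 1×row1 = (0, 0, 5, 6, 5)
step 3: normalize row 2 (÷2) = (0, 0, 1, 2, 1)
  row 0: subtract 4×row2 = (1, 0, 0, 1, 3)
  row 1: subtract 1×row2 = (0, 1, 0, 1, 9)
  row 3: subtract 5×row2 = (0, 0, 0, 7, 0)
step 4: normalize row 3 (÷7) = (0, 0, 0, 1, 0)
  row 0: subtract 1×row3 = (1, 0, 0, 0, 3)
  row 1: subtract 1×row3 = (0, 1, 0, 0, 9)
  row 2: subtract 2×row3 = (0, 0, 1, 0, 1)

pivot columns: 0, 1, 2, 3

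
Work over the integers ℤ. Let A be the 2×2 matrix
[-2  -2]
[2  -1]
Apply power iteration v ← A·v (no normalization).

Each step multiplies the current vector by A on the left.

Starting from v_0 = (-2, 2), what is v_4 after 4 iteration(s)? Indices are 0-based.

v_4 = (36, -90)

v_0 = (-2, 2).
v_1 = A·v_0 = (0, -6).
v_2 = A·v_1 = (12, 6).
v_3 = A·v_2 = (-36, 18).
v_4 = A·v_3 = (36, -90).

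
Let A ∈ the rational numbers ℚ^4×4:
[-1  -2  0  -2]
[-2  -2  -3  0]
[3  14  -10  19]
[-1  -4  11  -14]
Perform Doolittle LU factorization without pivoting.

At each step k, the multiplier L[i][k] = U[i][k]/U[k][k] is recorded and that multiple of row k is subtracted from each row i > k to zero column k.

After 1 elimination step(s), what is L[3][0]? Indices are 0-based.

[col 0] pivot -1
  R1 -= 2*R0 → (0, 2, -3, 4)  (L[1][0] := 2)
  R2 -= -3*R0 → (0, 8, -10, 13)  (L[2][0] := -3)
  R3 -= 1*R0 → (0, -2, 11, -12)  (L[3][0] := 1)

L[3][0] = 1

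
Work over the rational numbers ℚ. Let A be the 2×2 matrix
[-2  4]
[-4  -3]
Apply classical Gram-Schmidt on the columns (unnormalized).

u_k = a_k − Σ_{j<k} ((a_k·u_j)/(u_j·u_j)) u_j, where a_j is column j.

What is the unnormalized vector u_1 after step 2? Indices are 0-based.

Step 1: u_0 = a_0 = (-2, -4).
Step 2: u_1 = a_1 − (1/5)·u_0 = (22/5, -11/5).

u_1 = (22/5, -11/5)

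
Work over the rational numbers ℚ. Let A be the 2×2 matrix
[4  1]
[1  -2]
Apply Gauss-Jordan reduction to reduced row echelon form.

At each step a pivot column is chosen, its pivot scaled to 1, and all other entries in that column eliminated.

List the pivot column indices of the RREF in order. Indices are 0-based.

pivot columns: 0, 1

[1] R0 /= 4  ⇒  (1, 1/4)
     R1 -= 1·R0  ⇒  (0, -9/4)
[2] R1 /= -9/4  ⇒  (0, 1)
     R0 -= 1/4·R1  ⇒  (1, 0)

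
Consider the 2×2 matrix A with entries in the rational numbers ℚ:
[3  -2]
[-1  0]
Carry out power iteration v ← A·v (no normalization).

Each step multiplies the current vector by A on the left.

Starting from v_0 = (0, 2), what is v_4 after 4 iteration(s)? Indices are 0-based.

v_0 = (0, 2).
v_1 = A·v_0 = (-4, 0).
v_2 = A·v_1 = (-12, 4).
v_3 = A·v_2 = (-44, 12).
v_4 = A·v_3 = (-156, 44).

v_4 = (-156, 44)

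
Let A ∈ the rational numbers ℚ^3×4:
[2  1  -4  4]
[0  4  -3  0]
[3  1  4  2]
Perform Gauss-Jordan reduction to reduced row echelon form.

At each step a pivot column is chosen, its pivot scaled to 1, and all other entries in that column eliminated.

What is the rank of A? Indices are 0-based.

rank = 3

pivot(0,0)=2: scale R0 → (1, 1/2, -2, 2)
  clear (2,0): R2 −= (3)R0 → (0, -1/2, 10, -4)
pivot(1,1)=4: scale R1 → (0, 1, -3/4, 0)
  clear (0,1): R0 −= (1/2)R1 → (1, 0, -13/8, 2)
  clear (2,1): R2 −= (-1/2)R1 → (0, 0, 77/8, -4)
pivot(2,2)=77/8: scale R2 → (0, 0, 1, -32/77)
  clear (0,2): R0 −= (-13/8)R2 → (1, 0, 0, 102/77)
  clear (1,2): R1 −= (-3/4)R2 → (0, 1, 0, -24/77)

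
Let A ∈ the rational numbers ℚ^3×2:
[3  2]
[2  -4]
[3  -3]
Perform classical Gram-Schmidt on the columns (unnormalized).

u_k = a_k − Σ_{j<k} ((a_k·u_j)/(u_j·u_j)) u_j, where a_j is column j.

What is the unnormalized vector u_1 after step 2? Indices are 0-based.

Step 1: u_0 = a_0 = (3, 2, 3).
Step 2: u_1 = a_1 − (-1/2)·u_0 = (7/2, -3, -3/2).

u_1 = (7/2, -3, -3/2)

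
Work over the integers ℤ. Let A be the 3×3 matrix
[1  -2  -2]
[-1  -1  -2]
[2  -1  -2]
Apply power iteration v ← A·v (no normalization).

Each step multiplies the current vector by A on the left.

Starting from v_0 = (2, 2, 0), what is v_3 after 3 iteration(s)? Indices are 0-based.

v_0 = (2, 2, 0).
v_1 = A·v_0 = (-2, -4, 2).
v_2 = A·v_1 = (2, 2, -4).
v_3 = A·v_2 = (6, 4, 10).

v_3 = (6, 4, 10)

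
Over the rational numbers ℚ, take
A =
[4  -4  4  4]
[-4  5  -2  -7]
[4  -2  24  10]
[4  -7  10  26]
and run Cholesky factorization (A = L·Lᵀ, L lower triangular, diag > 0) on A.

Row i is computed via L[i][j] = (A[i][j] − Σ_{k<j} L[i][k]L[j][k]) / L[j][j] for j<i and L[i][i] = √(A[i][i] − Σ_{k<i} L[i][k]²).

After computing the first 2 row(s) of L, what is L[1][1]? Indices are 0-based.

L[1][1] = 1

Step 1: L[0][0] = √(4) = 2.
  L[1][0] = (-4) / L[0][0] = -2.
Step 2: L[1][1] = √(1) = 1.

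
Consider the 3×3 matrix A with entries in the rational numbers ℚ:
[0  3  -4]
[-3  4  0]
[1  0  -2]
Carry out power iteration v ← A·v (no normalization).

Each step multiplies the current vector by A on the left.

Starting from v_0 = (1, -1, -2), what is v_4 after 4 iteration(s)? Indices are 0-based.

v_4 = (-23, 131, -47)

v_0 = (1, -1, -2).
v_1 = A·v_0 = (5, -7, 5).
v_2 = A·v_1 = (-41, -43, -5).
v_3 = A·v_2 = (-109, -49, -31).
v_4 = A·v_3 = (-23, 131, -47).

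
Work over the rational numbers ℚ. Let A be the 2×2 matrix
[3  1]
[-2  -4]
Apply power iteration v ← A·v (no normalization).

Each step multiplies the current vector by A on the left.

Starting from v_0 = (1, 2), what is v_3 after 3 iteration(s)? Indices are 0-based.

v_3 = (45, -130)

v_0 = (1, 2).
v_1 = A·v_0 = (5, -10).
v_2 = A·v_1 = (5, 30).
v_3 = A·v_2 = (45, -130).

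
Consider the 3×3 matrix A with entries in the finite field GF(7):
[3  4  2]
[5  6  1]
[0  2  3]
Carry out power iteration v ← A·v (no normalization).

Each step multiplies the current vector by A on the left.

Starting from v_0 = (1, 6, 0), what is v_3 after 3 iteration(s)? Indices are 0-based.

v_3 = (4, 6, 6)

v_0 = (1, 6, 0).
v_1 = A·v_0 = (6, 6, 5).
v_2 = A·v_1 = (3, 1, 6).
v_3 = A·v_2 = (4, 6, 6).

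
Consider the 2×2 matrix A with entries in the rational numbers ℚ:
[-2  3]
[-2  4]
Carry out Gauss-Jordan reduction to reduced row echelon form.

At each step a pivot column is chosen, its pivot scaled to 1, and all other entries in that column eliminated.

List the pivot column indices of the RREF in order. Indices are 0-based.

step 1: normalize row 0 (÷-2) = (1, -3/2)
  row 1: subtract -2×row0 = (0, 1)
step 2: normalize row 1 (÷1) = (0, 1)
  row 0: subtract -3/2×row1 = (1, 0)

pivot columns: 0, 1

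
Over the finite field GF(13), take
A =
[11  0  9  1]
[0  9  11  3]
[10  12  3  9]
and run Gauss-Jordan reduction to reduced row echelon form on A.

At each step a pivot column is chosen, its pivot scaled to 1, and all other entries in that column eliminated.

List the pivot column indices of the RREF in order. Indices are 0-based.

pivot columns: 0, 1, 2

pivot(0,0)=11: scale R0 → (1, 0, 2, 6)
  clear (2,0): R2 −= (10)R0 → (0, 12, 9, 1)
pivot(1,1)=9: scale R1 → (0, 1, 7, 9)
  clear (2,1): R2 −= (12)R1 → (0, 0, 3, 10)
pivot(2,2)=3: scale R2 → (0, 0, 1, 12)
  clear (0,2): R0 −= (2)R2 → (1, 0, 0, 8)
  clear (1,2): R1 −= (7)R2 → (0, 1, 0, 3)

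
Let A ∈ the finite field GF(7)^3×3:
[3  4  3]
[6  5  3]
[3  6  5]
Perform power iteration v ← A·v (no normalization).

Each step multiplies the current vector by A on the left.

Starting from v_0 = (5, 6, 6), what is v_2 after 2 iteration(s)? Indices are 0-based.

v_2 = (5, 2, 1)

v_0 = (5, 6, 6).
v_1 = A·v_0 = (1, 1, 4).
v_2 = A·v_1 = (5, 2, 1).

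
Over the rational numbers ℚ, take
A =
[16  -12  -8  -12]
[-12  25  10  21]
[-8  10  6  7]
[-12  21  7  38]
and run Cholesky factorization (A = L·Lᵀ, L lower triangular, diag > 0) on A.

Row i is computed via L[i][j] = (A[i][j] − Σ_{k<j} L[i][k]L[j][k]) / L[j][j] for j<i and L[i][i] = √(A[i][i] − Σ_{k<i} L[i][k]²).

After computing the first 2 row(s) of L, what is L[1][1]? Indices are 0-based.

Step 1: L[0][0] = √(16) = 4.
  L[1][0] = (-12) / L[0][0] = -3.
Step 2: L[1][1] = √(16) = 4.

L[1][1] = 4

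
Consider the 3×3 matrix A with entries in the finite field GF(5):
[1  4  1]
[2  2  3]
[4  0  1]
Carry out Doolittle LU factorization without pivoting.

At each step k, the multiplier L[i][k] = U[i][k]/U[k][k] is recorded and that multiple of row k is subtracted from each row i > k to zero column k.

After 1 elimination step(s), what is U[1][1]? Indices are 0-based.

k=0: U[0][0]=1
  eliminate (1,0): mult=2, new row 1: (0, 4, 1); set L[1][0]=2
  eliminate (2,0): mult=4, new row 2: (0, 4, 2); set L[2][0]=4

U[1][1] = 4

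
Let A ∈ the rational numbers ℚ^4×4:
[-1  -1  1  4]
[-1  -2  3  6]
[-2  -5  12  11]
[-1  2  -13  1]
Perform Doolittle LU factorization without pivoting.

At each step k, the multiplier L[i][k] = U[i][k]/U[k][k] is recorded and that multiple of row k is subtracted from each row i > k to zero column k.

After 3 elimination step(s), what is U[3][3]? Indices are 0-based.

U[3][3] = -3

Step 1: pivot at (0,0) is -1.
  row1 ← row1 − (1)·row0  ⇒  L[1][0]=1, U row1=(0, -1, 2, 2)
  row2 ← row2 − (2)·row0  ⇒  L[2][0]=2, U row2=(0, -3, 10, 3)
  row3 ← row3 − (1)·row0  ⇒  L[3][0]=1, U row3=(0, 3, -14, -3)
Step 2: pivot at (1,1) is -1.
  row2 ← row2 − (3)·row1  ⇒  L[2][1]=3, U row2=(0, 0, 4, -3)
  row3 ← row3 − (-3)·row1  ⇒  L[3][1]=-3, U row3=(0, 0, -8, 3)
Step 3: pivot at (2,2) is 4.
  row3 ← row3 − (-2)·row2  ⇒  L[3][2]=-2, U row3=(0, 0, 0, -3)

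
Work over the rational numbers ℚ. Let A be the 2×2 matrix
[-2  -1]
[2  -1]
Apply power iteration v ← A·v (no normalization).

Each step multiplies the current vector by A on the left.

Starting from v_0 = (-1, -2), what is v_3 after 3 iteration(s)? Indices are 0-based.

v_0 = (-1, -2).
v_1 = A·v_0 = (4, 0).
v_2 = A·v_1 = (-8, 8).
v_3 = A·v_2 = (8, -24).

v_3 = (8, -24)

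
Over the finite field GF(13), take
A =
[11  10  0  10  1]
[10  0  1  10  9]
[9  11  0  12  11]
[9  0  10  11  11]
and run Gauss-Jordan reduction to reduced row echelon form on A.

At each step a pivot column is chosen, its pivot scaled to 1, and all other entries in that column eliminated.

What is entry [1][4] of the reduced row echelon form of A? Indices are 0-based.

pivot(0,0)=11: scale R0 → (1, 8, 0, 8, 6)
  clear (1,0): R1 −= (10)R0 → (0, 11, 1, 8, 1)
  clear (2,0): R2 −= (9)R0 → (0, 4, 0, 5, 9)
  clear (3,0): R3 −= (9)R0 → (0, 6, 10, 4, 9)
pivot(1,1)=11: scale R1 → (0, 1, 6, 9, 6)
  clear (0,1): R0 −= (8)R1 → (1, 0, 4, 1, 10)
  clear (2,1): R2 −= (4)R1 → (0, 0, 2, 8, 11)
  clear (3,1): R3 −= (6)R1 → (0, 0, 0, 2, 12)
pivot(2,2)=2: scale R2 → (0, 0, 1, 4, 12)
  clear (0,2): R0 −= (4)R2 → (1, 0, 0, 11, 1)
  clear (1,2): R1 −= (6)R2 → (0, 1, 0, 11, 12)
pivot(3,3)=2: scale R3 → (0, 0, 0, 1, 6)
  clear (0,3): R0 −= (11)R3 → (1, 0, 0, 0, 0)
  clear (1,3): R1 −= (11)R3 → (0, 1, 0, 0, 11)
  clear (2,3): R2 −= (4)R3 → (0, 0, 1, 0, 1)

M[1][4] = 11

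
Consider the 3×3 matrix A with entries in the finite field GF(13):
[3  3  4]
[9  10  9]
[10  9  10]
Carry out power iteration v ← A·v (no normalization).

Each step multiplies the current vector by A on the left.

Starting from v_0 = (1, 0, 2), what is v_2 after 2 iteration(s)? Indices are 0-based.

v_0 = (1, 0, 2).
v_1 = A·v_0 = (11, 1, 4).
v_2 = A·v_1 = (0, 2, 3).

v_2 = (0, 2, 3)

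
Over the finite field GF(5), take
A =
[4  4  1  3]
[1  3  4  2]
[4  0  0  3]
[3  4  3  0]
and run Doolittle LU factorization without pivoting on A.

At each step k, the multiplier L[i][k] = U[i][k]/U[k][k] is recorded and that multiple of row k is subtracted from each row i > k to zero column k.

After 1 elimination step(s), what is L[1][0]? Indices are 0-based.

L[1][0] = 4

k=0: U[0][0]=4
  eliminate (1,0): mult=4, new row 1: (0, 2, 0, 0); set L[1][0]=4
  eliminate (2,0): mult=1, new row 2: (0, 1, 4, 0); set L[2][0]=1
  eliminate (3,0): mult=2, new row 3: (0, 1, 1, 4); set L[3][0]=2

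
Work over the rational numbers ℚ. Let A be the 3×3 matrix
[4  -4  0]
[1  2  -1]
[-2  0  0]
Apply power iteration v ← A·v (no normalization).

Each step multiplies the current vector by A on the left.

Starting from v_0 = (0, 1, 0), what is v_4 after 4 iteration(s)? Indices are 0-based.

v_4 = (-256, -208, 192)

v_0 = (0, 1, 0).
v_1 = A·v_0 = (-4, 2, 0).
v_2 = A·v_1 = (-24, 0, 8).
v_3 = A·v_2 = (-96, -32, 48).
v_4 = A·v_3 = (-256, -208, 192).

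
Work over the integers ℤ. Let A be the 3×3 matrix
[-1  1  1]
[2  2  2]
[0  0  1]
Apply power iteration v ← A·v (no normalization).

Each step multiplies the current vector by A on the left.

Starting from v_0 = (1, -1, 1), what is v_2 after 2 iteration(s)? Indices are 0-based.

v_0 = (1, -1, 1).
v_1 = A·v_0 = (-1, 2, 1).
v_2 = A·v_1 = (4, 4, 1).

v_2 = (4, 4, 1)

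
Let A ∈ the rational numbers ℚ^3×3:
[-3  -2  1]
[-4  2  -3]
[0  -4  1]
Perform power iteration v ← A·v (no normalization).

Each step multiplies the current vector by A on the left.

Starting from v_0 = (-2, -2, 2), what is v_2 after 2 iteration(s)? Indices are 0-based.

v_0 = (-2, -2, 2).
v_1 = A·v_0 = (12, -2, 10).
v_2 = A·v_1 = (-22, -82, 18).

v_2 = (-22, -82, 18)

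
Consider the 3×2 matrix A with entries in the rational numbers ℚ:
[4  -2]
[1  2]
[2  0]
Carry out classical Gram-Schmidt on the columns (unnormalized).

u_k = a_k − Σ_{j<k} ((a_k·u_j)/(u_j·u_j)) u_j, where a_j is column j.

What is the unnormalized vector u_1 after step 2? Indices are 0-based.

u_1 = (-6/7, 16/7, 4/7)

Step 1: u_0 = a_0 = (4, 1, 2).
Step 2: u_1 = a_1 − (-2/7)·u_0 = (-6/7, 16/7, 4/7).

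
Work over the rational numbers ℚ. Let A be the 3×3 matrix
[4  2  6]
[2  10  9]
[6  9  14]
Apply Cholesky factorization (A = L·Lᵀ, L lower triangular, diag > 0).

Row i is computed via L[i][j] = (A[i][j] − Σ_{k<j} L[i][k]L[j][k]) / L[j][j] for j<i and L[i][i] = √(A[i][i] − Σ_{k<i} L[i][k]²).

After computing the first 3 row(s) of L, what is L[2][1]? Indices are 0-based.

Step 1: L[0][0] = √(4) = 2.
  L[1][0] = (2) / L[0][0] = 1.
Step 2: L[1][1] = √(9) = 3.
  L[2][0] = (6) / L[0][0] = 3.
  L[2][1] = (6) / L[1][1] = 2.
Step 3: L[2][2] = √(1) = 1.

L[2][1] = 2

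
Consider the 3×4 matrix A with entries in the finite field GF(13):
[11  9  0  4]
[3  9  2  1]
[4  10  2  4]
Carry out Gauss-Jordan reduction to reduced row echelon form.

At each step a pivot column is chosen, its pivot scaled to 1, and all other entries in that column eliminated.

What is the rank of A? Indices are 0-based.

step 1: normalize row 0 (÷11) = (1, 2, 0, 11)
  row 1: subtract 3×row0 = (0, 3, 2, 7)
  row 2: subtract 4×row0 = (0, 2, 2, 12)
step 2: normalize row 1 (÷3) = (0, 1, 5, 11)
  row 0: subtract 2×row1 = (1, 0, 3, 2)
  row 2: subtract 2×row1 = (0, 0, 5, 3)
step 3: normalize row 2 (÷5) = (0, 0, 1, 11)
  row 0: subtract 3×row2 = (1, 0, 0, 8)
  row 1: subtract 5×row2 = (0, 1, 0, 8)

rank = 3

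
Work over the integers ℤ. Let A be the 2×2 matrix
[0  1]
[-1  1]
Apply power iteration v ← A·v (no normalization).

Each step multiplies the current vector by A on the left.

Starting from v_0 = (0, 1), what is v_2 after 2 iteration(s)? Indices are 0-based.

v_2 = (1, 0)

v_0 = (0, 1).
v_1 = A·v_0 = (1, 1).
v_2 = A·v_1 = (1, 0).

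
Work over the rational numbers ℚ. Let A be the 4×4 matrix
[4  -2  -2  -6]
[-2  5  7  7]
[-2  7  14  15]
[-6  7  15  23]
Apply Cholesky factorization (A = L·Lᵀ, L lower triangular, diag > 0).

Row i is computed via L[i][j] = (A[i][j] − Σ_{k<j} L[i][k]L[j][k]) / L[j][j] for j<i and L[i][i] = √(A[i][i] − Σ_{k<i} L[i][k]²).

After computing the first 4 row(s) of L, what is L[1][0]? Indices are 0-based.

Step 1: L[0][0] = √(4) = 2.
  L[1][0] = (-2) / L[0][0] = -1.
Step 2: L[1][1] = √(4) = 2.
  L[2][0] = (-2) / L[0][0] = -1.
  L[2][1] = (6) / L[1][1] = 3.
Step 3: L[2][2] = √(4) = 2.
  L[3][0] = (-6) / L[0][0] = -3.
  L[3][1] = (4) / L[1][1] = 2.
  L[3][2] = (6) / L[2][2] = 3.
Step 4: L[3][3] = √(1) = 1.

L[1][0] = -1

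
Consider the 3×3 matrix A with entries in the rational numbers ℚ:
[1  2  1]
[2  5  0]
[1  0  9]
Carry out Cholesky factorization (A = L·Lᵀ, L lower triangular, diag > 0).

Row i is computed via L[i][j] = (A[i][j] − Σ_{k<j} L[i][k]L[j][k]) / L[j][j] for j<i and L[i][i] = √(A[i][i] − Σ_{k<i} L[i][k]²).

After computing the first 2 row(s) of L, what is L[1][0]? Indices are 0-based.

L[1][0] = 2

Step 1: L[0][0] = √(1) = 1.
  L[1][0] = (2) / L[0][0] = 2.
Step 2: L[1][1] = √(1) = 1.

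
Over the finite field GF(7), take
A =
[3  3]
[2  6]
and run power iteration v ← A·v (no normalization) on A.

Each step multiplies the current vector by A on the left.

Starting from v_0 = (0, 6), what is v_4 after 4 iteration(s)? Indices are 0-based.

v_4 = (1, 4)

v_0 = (0, 6).
v_1 = A·v_0 = (4, 1).
v_2 = A·v_1 = (1, 0).
v_3 = A·v_2 = (3, 2).
v_4 = A·v_3 = (1, 4).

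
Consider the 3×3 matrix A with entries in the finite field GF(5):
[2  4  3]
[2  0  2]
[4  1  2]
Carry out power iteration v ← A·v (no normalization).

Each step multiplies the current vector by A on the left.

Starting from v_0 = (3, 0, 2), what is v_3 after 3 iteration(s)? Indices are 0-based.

v_3 = (3, 4, 4)

v_0 = (3, 0, 2).
v_1 = A·v_0 = (2, 0, 1).
v_2 = A·v_1 = (2, 1, 0).
v_3 = A·v_2 = (3, 4, 4).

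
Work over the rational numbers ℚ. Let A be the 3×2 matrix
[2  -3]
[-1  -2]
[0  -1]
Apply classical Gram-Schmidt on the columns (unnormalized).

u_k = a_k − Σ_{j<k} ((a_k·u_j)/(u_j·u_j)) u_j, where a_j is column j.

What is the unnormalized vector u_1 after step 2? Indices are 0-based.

Step 1: u_0 = a_0 = (2, -1, 0).
Step 2: u_1 = a_1 − (-4/5)·u_0 = (-7/5, -14/5, -1).

u_1 = (-7/5, -14/5, -1)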